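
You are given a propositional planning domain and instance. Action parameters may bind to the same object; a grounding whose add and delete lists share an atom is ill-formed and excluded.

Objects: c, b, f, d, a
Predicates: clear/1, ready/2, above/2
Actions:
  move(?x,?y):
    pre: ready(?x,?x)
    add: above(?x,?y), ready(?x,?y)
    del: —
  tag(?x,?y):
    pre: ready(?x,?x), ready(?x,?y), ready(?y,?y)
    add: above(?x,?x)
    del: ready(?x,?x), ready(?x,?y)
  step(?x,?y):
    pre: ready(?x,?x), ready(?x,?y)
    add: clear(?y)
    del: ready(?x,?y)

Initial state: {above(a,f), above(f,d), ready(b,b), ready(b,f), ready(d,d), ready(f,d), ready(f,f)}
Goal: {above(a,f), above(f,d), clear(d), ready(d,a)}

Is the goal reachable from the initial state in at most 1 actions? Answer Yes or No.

No

1. move(d,a)  →  {above(a,f), above(d,a), above(f,d), ready(b,b), ready(b,f), ready(d,a), ready(d,d), ready(f,d), ready(f,f)}
2. step(f,d)  →  {above(a,f), above(d,a), above(f,d), clear(d), ready(b,b), ready(b,f), ready(d,a), ready(d,d), ready(f,f)}
optimal plan length = 2; 2 > 1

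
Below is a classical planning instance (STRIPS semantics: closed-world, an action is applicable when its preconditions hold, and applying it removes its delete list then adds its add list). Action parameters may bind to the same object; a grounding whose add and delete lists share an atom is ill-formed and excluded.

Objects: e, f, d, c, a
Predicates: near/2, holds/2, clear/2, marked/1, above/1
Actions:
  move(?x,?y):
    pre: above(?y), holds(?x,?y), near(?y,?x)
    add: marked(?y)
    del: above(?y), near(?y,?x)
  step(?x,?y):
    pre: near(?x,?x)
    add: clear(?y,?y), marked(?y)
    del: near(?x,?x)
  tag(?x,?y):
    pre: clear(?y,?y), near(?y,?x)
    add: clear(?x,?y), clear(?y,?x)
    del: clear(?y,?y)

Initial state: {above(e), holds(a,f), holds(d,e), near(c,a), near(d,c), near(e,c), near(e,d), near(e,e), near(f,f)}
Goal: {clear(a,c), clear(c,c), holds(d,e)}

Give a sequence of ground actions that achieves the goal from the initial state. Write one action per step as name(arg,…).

1. step(e,c)  →  {above(e), clear(c,c), holds(a,f), holds(d,e), marked(c), near(c,a), near(d,c), near(e,c), near(e,d), near(f,f)}
2. tag(a,c)  →  {above(e), clear(a,c), clear(c,a), holds(a,f), holds(d,e), marked(c), near(c,a), near(d,c), near(e,c), near(e,d), near(f,f)}
3. step(f,c)  →  {above(e), clear(a,c), clear(c,a), clear(c,c), holds(a,f), holds(d,e), marked(c), near(c,a), near(d,c), near(e,c), near(e,d)}

step(e,c); tag(a,c); step(f,c)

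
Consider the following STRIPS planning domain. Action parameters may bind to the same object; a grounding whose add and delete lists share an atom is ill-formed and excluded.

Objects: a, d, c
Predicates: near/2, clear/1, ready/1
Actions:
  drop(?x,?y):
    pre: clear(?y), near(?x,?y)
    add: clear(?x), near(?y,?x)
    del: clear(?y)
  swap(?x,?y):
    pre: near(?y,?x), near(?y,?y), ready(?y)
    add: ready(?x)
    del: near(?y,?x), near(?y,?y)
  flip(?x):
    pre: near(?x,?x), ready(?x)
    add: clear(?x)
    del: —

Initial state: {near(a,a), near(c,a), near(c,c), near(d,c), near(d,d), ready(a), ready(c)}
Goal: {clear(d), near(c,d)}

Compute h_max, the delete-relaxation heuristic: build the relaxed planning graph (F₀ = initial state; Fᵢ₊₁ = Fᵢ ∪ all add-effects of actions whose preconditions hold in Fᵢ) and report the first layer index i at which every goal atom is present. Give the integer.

F0 = init (7 atoms)
F1 = F0 ∪ {clear(a), clear(c)}  (9 atoms)
F2 = F1 ∪ {clear(d), near(a,c), near(c,d)}  (12 atoms)
goal ⊆ F2  ⇒  h_max = 2

2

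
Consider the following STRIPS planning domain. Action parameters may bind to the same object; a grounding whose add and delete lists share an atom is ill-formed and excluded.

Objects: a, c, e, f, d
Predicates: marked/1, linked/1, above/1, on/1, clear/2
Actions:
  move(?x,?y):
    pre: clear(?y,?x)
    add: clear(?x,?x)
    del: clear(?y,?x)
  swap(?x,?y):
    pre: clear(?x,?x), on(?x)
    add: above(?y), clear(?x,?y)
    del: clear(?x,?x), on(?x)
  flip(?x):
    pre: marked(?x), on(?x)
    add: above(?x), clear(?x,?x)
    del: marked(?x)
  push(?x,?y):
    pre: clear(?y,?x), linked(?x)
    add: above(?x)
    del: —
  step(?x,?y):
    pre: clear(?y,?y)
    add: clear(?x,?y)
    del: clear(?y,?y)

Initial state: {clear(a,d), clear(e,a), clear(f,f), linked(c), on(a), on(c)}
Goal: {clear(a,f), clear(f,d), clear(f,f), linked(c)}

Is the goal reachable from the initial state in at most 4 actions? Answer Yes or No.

1. move(a,e)  →  {clear(a,a), clear(a,d), clear(f,f), linked(c), on(a), on(c)}
2. move(d,a)  →  {clear(a,a), clear(d,d), clear(f,f), linked(c), on(a), on(c)}
3. swap(a,f)  →  {above(f), clear(a,f), clear(d,d), clear(f,f), linked(c), on(c)}
4. step(f,d)  →  {above(f), clear(a,f), clear(f,d), clear(f,f), linked(c), on(c)}
optimal plan length = 4; 4 ≤ 4

Yes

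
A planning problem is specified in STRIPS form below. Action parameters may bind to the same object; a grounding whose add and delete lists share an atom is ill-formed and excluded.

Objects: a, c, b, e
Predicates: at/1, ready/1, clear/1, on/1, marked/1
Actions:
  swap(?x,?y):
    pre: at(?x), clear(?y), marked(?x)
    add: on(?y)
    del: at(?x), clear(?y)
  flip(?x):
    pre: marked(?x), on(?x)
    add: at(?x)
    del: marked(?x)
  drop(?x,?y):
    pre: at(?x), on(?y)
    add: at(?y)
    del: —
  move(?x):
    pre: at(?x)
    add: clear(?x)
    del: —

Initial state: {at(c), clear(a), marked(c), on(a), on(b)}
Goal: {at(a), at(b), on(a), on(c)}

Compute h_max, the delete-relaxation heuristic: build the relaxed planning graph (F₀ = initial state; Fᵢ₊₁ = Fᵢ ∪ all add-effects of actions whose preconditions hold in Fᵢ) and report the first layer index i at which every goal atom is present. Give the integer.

2

F0 = init (5 atoms)
F1 = F0 ∪ {at(a), at(b), clear(c)}  (8 atoms)
F2 = F1 ∪ {clear(b), on(c)}  (10 atoms)
goal ⊆ F2  ⇒  h_max = 2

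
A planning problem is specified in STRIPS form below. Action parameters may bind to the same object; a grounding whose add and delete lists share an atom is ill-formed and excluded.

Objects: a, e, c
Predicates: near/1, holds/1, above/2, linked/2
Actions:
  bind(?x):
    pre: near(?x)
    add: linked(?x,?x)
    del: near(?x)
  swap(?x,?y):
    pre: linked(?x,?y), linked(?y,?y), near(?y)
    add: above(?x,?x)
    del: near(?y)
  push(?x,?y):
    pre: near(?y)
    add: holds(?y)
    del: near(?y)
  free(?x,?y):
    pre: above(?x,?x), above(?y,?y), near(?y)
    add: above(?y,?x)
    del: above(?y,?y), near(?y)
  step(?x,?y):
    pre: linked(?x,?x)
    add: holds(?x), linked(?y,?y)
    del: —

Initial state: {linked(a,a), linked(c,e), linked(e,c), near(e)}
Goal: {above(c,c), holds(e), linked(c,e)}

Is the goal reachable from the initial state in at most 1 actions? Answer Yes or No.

1. step(a,e)  →  {holds(a), linked(a,a), linked(c,e), linked(e,c), linked(e,e), near(e)}
2. swap(c,e)  →  {above(c,c), holds(a), linked(a,a), linked(c,e), linked(e,c), linked(e,e)}
3. step(e,a)  →  {above(c,c), holds(a), holds(e), linked(a,a), linked(c,e), linked(e,c), linked(e,e)}
optimal plan length = 3; 3 > 1

No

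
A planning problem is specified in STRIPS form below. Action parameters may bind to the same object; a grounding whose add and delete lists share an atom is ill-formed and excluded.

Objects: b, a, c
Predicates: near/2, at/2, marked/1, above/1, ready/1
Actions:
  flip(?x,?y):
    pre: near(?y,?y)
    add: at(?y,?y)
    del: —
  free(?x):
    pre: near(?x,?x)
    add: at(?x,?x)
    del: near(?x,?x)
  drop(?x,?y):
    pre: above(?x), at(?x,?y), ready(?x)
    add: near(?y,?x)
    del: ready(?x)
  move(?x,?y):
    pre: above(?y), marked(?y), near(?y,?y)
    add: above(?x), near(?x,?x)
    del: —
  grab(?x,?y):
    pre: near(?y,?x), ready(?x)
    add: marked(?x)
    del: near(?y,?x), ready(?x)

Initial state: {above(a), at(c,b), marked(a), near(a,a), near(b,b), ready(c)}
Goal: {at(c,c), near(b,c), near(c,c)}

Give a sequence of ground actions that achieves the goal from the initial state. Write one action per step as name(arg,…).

move(c,a); flip(b,c); drop(c,b)

1. move(c,a)  →  {above(a), above(c), at(c,b), marked(a), near(a,a), near(b,b), near(c,c), ready(c)}
2. flip(b,c)  →  {above(a), above(c), at(c,b), at(c,c), marked(a), near(a,a), near(b,b), near(c,c), ready(c)}
3. drop(c,b)  →  {above(a), above(c), at(c,b), at(c,c), marked(a), near(a,a), near(b,b), near(b,c), near(c,c)}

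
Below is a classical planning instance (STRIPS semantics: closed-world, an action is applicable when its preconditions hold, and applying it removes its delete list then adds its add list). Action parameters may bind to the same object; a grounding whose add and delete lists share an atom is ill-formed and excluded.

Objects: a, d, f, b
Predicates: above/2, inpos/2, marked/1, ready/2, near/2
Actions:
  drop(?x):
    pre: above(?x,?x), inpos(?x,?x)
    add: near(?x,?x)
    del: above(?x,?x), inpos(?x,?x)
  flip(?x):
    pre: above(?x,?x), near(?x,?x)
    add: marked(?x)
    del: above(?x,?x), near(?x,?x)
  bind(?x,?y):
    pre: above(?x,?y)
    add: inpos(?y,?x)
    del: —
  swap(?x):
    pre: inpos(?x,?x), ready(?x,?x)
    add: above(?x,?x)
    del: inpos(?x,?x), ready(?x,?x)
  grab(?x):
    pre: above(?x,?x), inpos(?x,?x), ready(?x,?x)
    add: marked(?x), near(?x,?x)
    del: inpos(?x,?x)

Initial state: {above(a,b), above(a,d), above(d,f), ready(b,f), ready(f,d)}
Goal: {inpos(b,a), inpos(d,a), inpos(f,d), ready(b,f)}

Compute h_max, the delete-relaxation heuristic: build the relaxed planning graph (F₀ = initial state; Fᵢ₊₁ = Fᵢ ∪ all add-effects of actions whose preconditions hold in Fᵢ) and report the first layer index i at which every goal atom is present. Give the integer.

F0 = init (5 atoms)
F1 = F0 ∪ {inpos(b,a), inpos(d,a), inpos(f,d)}  (8 atoms)
goal ⊆ F1  ⇒  h_max = 1

1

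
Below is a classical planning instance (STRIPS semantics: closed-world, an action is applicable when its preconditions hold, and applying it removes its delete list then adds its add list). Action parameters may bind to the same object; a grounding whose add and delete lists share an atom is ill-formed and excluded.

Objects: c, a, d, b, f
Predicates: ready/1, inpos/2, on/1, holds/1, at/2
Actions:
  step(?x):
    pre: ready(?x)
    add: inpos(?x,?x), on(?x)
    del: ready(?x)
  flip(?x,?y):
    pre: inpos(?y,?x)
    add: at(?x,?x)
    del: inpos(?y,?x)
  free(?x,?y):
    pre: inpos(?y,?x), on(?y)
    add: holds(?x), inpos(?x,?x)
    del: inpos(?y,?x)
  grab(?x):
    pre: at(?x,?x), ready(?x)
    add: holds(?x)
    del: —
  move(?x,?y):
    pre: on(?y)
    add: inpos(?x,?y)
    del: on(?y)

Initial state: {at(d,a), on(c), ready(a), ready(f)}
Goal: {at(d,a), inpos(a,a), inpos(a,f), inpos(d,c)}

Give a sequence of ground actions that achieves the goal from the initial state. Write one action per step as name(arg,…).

1. step(a)  →  {at(d,a), inpos(a,a), on(a), on(c), ready(f)}
2. step(f)  →  {at(d,a), inpos(a,a), inpos(f,f), on(a), on(c), on(f)}
3. move(a,f)  →  {at(d,a), inpos(a,a), inpos(a,f), inpos(f,f), on(a), on(c)}
4. move(d,c)  →  {at(d,a), inpos(a,a), inpos(a,f), inpos(d,c), inpos(f,f), on(a)}

step(a); step(f); move(a,f); move(d,c)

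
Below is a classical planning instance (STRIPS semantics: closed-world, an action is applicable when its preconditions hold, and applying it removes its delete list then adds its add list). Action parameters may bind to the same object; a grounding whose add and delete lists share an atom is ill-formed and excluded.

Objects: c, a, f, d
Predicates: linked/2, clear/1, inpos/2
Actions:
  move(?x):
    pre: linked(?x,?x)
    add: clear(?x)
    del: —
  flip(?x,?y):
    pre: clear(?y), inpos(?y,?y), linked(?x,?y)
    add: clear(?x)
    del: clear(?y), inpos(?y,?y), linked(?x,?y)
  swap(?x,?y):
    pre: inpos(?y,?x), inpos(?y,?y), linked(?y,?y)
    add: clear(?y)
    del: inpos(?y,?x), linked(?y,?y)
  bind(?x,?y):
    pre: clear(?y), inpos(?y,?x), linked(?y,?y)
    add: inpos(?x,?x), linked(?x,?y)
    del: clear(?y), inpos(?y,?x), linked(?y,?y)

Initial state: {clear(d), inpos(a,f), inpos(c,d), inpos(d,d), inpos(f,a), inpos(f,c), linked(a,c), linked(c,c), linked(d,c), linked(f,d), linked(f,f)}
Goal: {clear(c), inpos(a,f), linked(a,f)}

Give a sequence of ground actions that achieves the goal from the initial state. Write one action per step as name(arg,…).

1. move(c)  →  {clear(c), clear(d), inpos(a,f), inpos(c,d), inpos(d,d), inpos(f,a), inpos(f,c), linked(a,c), linked(c,c), linked(d,c), linked(f,d), linked(f,f)}
2. move(f)  →  {clear(c), clear(d), clear(f), inpos(a,f), inpos(c,d), inpos(d,d), inpos(f,a), inpos(f,c), linked(a,c), linked(c,c), linked(d,c), linked(f,d), linked(f,f)}
3. bind(a,f)  →  {clear(c), clear(d), inpos(a,a), inpos(a,f), inpos(c,d), inpos(d,d), inpos(f,c), linked(a,c), linked(a,f), linked(c,c), linked(d,c), linked(f,d)}

move(c); move(f); bind(a,f)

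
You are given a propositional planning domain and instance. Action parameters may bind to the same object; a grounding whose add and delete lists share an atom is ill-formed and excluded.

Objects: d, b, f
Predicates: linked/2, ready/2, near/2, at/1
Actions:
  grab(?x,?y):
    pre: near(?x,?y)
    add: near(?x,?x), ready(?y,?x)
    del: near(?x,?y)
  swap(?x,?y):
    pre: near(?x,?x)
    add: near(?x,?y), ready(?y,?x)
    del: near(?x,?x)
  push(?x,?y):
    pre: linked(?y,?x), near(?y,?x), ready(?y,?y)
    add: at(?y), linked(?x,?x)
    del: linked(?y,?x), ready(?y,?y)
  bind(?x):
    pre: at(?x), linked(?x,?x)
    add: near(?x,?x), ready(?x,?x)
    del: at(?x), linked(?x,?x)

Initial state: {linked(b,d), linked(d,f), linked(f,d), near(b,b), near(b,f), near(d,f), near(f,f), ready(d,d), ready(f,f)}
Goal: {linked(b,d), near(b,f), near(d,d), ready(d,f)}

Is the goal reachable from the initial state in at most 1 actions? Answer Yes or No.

1. grab(d,f)  →  {linked(b,d), linked(d,f), linked(f,d), near(b,b), near(b,f), near(d,d), near(f,f), ready(d,d), ready(f,d), ready(f,f)}
2. swap(f,d)  →  {linked(b,d), linked(d,f), linked(f,d), near(b,b), near(b,f), near(d,d), near(f,d), ready(d,d), ready(d,f), ready(f,d), ready(f,f)}
optimal plan length = 2; 2 > 1

No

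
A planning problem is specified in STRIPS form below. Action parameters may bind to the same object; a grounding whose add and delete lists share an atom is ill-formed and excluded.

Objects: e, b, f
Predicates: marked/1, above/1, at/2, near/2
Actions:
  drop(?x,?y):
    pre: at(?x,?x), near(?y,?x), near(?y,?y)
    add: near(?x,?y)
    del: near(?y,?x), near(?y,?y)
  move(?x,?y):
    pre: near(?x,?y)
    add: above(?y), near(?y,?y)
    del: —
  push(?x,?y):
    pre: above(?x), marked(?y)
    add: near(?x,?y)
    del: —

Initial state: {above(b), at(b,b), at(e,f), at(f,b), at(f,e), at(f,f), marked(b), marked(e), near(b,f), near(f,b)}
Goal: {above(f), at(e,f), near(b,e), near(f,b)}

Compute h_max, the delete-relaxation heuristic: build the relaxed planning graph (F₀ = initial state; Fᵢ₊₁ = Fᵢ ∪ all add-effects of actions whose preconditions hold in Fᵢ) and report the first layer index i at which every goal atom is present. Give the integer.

1

F0 = init (10 atoms)
F1 = F0 ∪ {above(f), near(b,b), near(b,e), near(f,f)}  (14 atoms)
goal ⊆ F1  ⇒  h_max = 1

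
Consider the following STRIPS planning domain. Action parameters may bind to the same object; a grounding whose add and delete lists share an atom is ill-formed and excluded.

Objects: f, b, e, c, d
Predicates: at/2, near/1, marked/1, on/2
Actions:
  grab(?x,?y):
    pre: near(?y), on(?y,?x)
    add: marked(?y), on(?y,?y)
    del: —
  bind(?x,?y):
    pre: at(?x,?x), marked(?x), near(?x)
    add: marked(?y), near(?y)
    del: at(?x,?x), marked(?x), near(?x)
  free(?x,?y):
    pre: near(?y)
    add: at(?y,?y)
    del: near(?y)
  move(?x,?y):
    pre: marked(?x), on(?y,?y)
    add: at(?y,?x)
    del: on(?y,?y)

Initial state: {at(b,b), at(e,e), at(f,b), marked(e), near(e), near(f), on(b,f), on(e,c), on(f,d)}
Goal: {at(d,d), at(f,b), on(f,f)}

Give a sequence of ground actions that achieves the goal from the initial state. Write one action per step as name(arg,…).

grab(d,f); bind(e,d); free(f,d)

1. grab(d,f)  →  {at(b,b), at(e,e), at(f,b), marked(e), marked(f), near(e), near(f), on(b,f), on(e,c), on(f,d), on(f,f)}
2. bind(e,d)  →  {at(b,b), at(f,b), marked(d), marked(f), near(d), near(f), on(b,f), on(e,c), on(f,d), on(f,f)}
3. free(f,d)  →  {at(b,b), at(d,d), at(f,b), marked(d), marked(f), near(f), on(b,f), on(e,c), on(f,d), on(f,f)}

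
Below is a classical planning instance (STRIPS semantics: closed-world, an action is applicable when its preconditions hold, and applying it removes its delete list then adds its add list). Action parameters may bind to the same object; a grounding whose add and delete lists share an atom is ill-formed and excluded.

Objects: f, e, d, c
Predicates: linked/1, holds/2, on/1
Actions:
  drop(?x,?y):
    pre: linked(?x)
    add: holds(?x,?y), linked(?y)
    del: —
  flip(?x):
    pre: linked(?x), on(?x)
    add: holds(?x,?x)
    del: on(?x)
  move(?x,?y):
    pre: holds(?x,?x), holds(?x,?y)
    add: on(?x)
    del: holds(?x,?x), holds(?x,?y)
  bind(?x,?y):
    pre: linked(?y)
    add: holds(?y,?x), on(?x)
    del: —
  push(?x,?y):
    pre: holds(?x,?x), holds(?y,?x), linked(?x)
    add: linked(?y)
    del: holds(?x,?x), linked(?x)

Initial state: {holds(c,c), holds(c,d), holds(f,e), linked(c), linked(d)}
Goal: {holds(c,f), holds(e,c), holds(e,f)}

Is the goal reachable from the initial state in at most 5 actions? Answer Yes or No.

Yes

1. drop(d,e)  →  {holds(c,c), holds(c,d), holds(d,e), holds(f,e), linked(c), linked(d), linked(e)}
2. drop(e,f)  →  {holds(c,c), holds(c,d), holds(d,e), holds(e,f), holds(f,e), linked(c), linked(d), linked(e), linked(f)}
3. drop(e,c)  →  {holds(c,c), holds(c,d), holds(d,e), holds(e,c), holds(e,f), holds(f,e), linked(c), linked(d), linked(e), linked(f)}
4. drop(c,f)  →  {holds(c,c), holds(c,d), holds(c,f), holds(d,e), holds(e,c), holds(e,f), holds(f,e), linked(c), linked(d), linked(e), linked(f)}
optimal plan length = 4; 4 ≤ 5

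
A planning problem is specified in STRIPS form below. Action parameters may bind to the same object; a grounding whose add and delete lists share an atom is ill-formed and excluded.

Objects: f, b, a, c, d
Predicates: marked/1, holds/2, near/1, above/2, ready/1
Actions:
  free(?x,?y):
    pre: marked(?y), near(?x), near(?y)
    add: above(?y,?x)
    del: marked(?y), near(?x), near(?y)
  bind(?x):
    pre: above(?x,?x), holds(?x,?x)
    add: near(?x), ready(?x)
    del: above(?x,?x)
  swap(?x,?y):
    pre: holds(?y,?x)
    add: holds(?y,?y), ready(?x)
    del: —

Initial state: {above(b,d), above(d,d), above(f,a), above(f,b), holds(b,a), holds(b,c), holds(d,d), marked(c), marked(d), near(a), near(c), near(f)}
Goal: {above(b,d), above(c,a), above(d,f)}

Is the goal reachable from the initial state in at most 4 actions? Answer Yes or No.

1. free(a,c)  →  {above(b,d), above(c,a), above(d,d), above(f,a), above(f,b), holds(b,a), holds(b,c), holds(d,d), marked(d), near(f)}
2. bind(d)  →  {above(b,d), above(c,a), above(f,a), above(f,b), holds(b,a), holds(b,c), holds(d,d), marked(d), near(d), near(f), ready(d)}
3. free(f,d)  →  {above(b,d), above(c,a), above(d,f), above(f,a), above(f,b), holds(b,a), holds(b,c), holds(d,d), ready(d)}
optimal plan length = 3; 3 ≤ 4

Yes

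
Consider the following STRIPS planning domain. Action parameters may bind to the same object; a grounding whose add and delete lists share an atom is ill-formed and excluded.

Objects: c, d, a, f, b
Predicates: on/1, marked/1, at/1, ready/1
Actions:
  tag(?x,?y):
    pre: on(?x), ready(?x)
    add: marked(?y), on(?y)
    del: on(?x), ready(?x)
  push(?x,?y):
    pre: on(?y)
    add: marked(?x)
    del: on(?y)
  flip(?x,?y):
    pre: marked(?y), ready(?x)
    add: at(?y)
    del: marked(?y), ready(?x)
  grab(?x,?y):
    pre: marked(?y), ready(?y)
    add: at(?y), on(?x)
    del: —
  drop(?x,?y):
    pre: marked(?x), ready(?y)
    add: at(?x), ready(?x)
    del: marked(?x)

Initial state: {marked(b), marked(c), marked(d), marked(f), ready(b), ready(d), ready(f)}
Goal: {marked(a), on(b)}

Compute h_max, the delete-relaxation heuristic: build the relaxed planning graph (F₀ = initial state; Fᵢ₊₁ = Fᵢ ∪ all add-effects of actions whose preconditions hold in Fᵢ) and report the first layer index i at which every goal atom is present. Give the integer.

2

F0 = init (7 atoms)
F1 = F0 ∪ {at(b), at(c), at(d), at(f), on(a), on(b), on(c), on(d), on(f), ready(c)}  (17 atoms)
F2 = F1 ∪ {marked(a)}  (18 atoms)
goal ⊆ F2  ⇒  h_max = 2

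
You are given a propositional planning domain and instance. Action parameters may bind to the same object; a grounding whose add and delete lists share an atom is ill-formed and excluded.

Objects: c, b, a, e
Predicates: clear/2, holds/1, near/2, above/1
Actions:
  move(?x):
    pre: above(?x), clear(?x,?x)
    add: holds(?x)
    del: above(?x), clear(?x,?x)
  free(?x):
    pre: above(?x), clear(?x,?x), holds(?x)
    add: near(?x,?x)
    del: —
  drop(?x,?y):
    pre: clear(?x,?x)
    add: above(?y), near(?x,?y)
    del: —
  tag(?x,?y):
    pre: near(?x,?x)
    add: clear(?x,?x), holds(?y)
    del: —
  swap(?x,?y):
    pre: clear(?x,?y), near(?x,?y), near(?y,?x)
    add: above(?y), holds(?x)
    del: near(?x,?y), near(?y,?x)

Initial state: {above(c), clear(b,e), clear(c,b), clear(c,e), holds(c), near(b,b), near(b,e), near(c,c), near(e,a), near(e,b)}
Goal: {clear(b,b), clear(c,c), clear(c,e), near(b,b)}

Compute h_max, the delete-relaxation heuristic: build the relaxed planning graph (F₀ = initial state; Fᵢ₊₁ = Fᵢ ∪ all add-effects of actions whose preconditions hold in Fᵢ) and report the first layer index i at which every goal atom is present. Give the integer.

F0 = init (10 atoms)
F1 = F0 ∪ {above(e), clear(b,b), clear(c,c), holds(a), holds(b), holds(e)}  (16 atoms)
goal ⊆ F1  ⇒  h_max = 1

1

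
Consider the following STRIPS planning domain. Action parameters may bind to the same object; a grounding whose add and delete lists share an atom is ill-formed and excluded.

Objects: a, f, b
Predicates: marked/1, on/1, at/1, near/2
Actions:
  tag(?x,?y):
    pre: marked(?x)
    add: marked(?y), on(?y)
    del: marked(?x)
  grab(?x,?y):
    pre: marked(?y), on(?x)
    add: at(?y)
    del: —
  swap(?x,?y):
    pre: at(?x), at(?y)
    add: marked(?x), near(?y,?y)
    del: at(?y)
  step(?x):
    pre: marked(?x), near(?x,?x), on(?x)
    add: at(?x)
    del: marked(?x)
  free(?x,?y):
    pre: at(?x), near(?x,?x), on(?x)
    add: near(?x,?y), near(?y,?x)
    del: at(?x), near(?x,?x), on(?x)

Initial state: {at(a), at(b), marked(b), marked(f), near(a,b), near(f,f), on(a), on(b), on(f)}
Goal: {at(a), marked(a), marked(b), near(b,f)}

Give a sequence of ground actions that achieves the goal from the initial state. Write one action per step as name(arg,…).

grab(a,f); tag(f,a); free(f,b)

1. grab(a,f)  →  {at(a), at(b), at(f), marked(b), marked(f), near(a,b), near(f,f), on(a), on(b), on(f)}
2. tag(f,a)  →  {at(a), at(b), at(f), marked(a), marked(b), near(a,b), near(f,f), on(a), on(b), on(f)}
3. free(f,b)  →  {at(a), at(b), marked(a), marked(b), near(a,b), near(b,f), near(f,b), on(a), on(b)}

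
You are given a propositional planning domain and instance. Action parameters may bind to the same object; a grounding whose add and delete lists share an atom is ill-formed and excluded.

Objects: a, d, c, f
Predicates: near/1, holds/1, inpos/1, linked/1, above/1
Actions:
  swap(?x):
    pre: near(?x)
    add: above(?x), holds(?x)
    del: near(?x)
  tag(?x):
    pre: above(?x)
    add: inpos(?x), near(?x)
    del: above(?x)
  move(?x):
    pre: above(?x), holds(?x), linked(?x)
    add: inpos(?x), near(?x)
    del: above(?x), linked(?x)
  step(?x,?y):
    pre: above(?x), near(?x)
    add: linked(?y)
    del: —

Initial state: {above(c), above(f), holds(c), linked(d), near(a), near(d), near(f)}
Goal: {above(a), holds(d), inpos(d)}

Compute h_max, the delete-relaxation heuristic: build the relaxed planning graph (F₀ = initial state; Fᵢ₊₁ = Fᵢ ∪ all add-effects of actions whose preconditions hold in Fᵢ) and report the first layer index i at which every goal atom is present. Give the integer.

F0 = init (7 atoms)
F1 = F0 ∪ {above(a), above(d), holds(a), holds(d), holds(f), inpos(c), inpos(f), linked(a), linked(c), linked(f), near(c)}  (18 atoms)
F2 = F1 ∪ {inpos(a), inpos(d)}  (20 atoms)
goal ⊆ F2  ⇒  h_max = 2

2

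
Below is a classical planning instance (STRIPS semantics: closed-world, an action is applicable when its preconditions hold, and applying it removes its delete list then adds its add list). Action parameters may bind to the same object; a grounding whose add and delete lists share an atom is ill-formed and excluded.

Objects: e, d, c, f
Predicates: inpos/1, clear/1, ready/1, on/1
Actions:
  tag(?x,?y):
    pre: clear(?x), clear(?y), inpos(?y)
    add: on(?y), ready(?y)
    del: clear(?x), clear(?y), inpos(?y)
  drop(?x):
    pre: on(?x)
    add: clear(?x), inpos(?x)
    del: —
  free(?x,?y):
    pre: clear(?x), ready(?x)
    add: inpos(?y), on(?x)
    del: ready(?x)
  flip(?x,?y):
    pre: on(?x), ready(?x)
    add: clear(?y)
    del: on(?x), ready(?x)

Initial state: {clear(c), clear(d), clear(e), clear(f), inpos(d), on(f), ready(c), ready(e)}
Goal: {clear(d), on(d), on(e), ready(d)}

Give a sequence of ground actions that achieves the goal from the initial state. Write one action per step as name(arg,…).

tag(d,d); drop(d); free(e,e)

1. tag(d,d)  →  {clear(c), clear(e), clear(f), on(d), on(f), ready(c), ready(d), ready(e)}
2. drop(d)  →  {clear(c), clear(d), clear(e), clear(f), inpos(d), on(d), on(f), ready(c), ready(d), ready(e)}
3. free(e,e)  →  {clear(c), clear(d), clear(e), clear(f), inpos(d), inpos(e), on(d), on(e), on(f), ready(c), ready(d)}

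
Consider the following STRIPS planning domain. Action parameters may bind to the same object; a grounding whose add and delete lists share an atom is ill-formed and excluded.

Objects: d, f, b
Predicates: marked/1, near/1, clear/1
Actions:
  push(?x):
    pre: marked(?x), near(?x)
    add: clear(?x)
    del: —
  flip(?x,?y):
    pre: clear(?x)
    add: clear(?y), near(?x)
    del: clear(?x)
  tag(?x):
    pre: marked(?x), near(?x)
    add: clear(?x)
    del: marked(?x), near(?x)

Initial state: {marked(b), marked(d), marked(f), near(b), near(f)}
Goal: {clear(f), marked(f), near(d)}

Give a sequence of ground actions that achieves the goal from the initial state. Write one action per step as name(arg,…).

push(f); flip(f,d); flip(d,f)

1. push(f)  →  {clear(f), marked(b), marked(d), marked(f), near(b), near(f)}
2. flip(f,d)  →  {clear(d), marked(b), marked(d), marked(f), near(b), near(f)}
3. flip(d,f)  →  {clear(f), marked(b), marked(d), marked(f), near(b), near(d), near(f)}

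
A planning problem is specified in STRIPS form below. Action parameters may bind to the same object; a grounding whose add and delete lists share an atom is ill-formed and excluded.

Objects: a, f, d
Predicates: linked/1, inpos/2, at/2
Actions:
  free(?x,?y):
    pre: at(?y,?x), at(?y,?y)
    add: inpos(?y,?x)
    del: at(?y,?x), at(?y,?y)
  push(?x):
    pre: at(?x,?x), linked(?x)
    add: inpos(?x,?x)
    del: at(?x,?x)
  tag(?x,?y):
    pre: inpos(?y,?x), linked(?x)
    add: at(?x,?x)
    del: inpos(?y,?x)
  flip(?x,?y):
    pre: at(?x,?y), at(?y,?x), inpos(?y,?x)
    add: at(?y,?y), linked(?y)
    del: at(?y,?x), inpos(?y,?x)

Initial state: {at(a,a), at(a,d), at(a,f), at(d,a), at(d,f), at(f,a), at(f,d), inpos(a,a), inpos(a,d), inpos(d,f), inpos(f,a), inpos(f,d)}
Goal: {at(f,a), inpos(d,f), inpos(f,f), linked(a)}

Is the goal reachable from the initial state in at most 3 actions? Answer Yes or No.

Yes

1. flip(d,a)  →  {at(a,a), at(a,f), at(d,a), at(d,f), at(f,a), at(f,d), inpos(a,a), inpos(d,f), inpos(f,a), inpos(f,d), linked(a)}
2. flip(d,f)  →  {at(a,a), at(a,f), at(d,a), at(d,f), at(f,a), at(f,f), inpos(a,a), inpos(d,f), inpos(f,a), linked(a), linked(f)}
3. free(f,f)  →  {at(a,a), at(a,f), at(d,a), at(d,f), at(f,a), inpos(a,a), inpos(d,f), inpos(f,a), inpos(f,f), linked(a), linked(f)}
optimal plan length = 3; 3 ≤ 3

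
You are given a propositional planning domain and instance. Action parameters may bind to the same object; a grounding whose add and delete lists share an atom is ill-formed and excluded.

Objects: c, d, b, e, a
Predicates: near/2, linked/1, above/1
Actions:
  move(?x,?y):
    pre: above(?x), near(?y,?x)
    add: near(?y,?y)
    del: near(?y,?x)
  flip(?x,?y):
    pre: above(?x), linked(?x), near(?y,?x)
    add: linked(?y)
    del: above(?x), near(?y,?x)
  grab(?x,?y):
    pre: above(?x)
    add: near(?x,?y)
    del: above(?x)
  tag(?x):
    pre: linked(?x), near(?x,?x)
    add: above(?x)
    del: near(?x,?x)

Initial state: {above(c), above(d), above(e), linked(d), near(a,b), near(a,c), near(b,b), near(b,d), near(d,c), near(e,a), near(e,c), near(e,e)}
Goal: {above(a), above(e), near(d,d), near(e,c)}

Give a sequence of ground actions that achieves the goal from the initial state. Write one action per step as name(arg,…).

1. move(c,d)  →  {above(c), above(d), above(e), linked(d), near(a,b), near(a,c), near(b,b), near(b,d), near(d,d), near(e,a), near(e,c), near(e,e)}
2. move(c,a)  →  {above(c), above(d), above(e), linked(d), near(a,a), near(a,b), near(b,b), near(b,d), near(d,d), near(e,a), near(e,c), near(e,e)}
3. flip(d,b)  →  {above(c), above(e), linked(b), linked(d), near(a,a), near(a,b), near(b,b), near(d,d), near(e,a), near(e,c), near(e,e)}
4. tag(b)  →  {above(b), above(c), above(e), linked(b), linked(d), near(a,a), near(a,b), near(d,d), near(e,a), near(e,c), near(e,e)}
5. flip(b,a)  →  {above(c), above(e), linked(a), linked(b), linked(d), near(a,a), near(d,d), near(e,a), near(e,c), near(e,e)}
6. tag(a)  →  {above(a), above(c), above(e), linked(a), linked(b), linked(d), near(d,d), near(e,a), near(e,c), near(e,e)}

move(c,d); move(c,a); flip(d,b); tag(b); flip(b,a); tag(a)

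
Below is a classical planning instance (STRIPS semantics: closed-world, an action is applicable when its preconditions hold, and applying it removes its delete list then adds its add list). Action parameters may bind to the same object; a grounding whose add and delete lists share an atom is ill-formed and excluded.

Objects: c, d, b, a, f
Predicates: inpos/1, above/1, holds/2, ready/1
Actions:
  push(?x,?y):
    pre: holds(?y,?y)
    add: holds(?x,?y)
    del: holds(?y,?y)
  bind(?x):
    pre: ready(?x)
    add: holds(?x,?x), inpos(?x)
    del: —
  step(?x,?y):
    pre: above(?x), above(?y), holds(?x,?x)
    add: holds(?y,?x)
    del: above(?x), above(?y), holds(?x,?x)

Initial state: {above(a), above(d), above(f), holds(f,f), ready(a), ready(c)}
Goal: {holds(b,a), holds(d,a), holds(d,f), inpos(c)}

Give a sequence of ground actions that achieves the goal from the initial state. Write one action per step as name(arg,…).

push(d,f); bind(c); bind(a); push(d,a); bind(a); push(b,a)

1. push(d,f)  →  {above(a), above(d), above(f), holds(d,f), ready(a), ready(c)}
2. bind(c)  →  {above(a), above(d), above(f), holds(c,c), holds(d,f), inpos(c), ready(a), ready(c)}
3. bind(a)  →  {above(a), above(d), above(f), holds(a,a), holds(c,c), holds(d,f), inpos(a), inpos(c), ready(a), ready(c)}
4. push(d,a)  →  {above(a), above(d), above(f), holds(c,c), holds(d,a), holds(d,f), inpos(a), inpos(c), ready(a), ready(c)}
5. bind(a)  →  {above(a), above(d), above(f), holds(a,a), holds(c,c), holds(d,a), holds(d,f), inpos(a), inpos(c), ready(a), ready(c)}
6. push(b,a)  →  {above(a), above(d), above(f), holds(b,a), holds(c,c), holds(d,a), holds(d,f), inpos(a), inpos(c), ready(a), ready(c)}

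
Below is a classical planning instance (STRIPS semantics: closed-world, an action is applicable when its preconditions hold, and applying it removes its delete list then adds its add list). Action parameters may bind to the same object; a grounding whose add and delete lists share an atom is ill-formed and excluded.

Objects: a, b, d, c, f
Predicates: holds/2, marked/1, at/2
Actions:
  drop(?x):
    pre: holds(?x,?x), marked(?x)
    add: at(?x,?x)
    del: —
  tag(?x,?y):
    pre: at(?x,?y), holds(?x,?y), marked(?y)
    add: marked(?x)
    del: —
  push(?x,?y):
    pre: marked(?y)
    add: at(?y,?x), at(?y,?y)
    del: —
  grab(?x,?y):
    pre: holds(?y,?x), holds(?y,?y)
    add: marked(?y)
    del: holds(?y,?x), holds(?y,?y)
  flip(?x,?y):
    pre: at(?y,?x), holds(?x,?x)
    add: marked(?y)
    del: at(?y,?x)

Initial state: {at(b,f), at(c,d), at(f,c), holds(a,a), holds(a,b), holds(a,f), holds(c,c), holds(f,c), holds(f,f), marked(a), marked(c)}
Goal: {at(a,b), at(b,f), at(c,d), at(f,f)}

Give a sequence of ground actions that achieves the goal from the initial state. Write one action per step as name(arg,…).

tag(f,c); drop(f); push(b,a)

1. tag(f,c)  →  {at(b,f), at(c,d), at(f,c), holds(a,a), holds(a,b), holds(a,f), holds(c,c), holds(f,c), holds(f,f), marked(a), marked(c), marked(f)}
2. drop(f)  →  {at(b,f), at(c,d), at(f,c), at(f,f), holds(a,a), holds(a,b), holds(a,f), holds(c,c), holds(f,c), holds(f,f), marked(a), marked(c), marked(f)}
3. push(b,a)  →  {at(a,a), at(a,b), at(b,f), at(c,d), at(f,c), at(f,f), holds(a,a), holds(a,b), holds(a,f), holds(c,c), holds(f,c), holds(f,f), marked(a), marked(c), marked(f)}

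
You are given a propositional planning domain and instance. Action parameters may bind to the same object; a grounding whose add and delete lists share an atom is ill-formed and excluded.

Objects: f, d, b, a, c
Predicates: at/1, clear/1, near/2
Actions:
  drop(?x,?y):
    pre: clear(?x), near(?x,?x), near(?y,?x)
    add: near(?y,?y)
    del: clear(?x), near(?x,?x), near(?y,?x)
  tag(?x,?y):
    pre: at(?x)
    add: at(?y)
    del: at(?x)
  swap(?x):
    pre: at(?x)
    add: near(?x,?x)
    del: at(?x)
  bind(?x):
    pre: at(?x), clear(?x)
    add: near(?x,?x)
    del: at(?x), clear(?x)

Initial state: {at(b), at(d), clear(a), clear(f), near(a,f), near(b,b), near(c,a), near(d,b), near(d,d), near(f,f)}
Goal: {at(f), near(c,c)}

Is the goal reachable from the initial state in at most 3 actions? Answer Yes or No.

Yes

1. drop(f,a)  →  {at(b), at(d), clear(a), near(a,a), near(b,b), near(c,a), near(d,b), near(d,d)}
2. drop(a,c)  →  {at(b), at(d), near(b,b), near(c,c), near(d,b), near(d,d)}
3. tag(d,f)  →  {at(b), at(f), near(b,b), near(c,c), near(d,b), near(d,d)}
optimal plan length = 3; 3 ≤ 3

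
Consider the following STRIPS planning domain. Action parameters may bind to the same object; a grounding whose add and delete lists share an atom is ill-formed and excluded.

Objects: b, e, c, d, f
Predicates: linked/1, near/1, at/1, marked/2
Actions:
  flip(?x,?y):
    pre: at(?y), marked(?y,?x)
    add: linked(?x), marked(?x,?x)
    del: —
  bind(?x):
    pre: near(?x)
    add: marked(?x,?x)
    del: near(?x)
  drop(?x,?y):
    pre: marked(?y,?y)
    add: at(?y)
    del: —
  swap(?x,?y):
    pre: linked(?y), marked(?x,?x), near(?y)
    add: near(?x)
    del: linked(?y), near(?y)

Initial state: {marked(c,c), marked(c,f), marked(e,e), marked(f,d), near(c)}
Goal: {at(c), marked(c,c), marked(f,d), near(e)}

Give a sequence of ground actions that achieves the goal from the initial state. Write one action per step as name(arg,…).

drop(b,c); flip(c,c); swap(e,c)

1. drop(b,c)  →  {at(c), marked(c,c), marked(c,f), marked(e,e), marked(f,d), near(c)}
2. flip(c,c)  →  {at(c), linked(c), marked(c,c), marked(c,f), marked(e,e), marked(f,d), near(c)}
3. swap(e,c)  →  {at(c), marked(c,c), marked(c,f), marked(e,e), marked(f,d), near(e)}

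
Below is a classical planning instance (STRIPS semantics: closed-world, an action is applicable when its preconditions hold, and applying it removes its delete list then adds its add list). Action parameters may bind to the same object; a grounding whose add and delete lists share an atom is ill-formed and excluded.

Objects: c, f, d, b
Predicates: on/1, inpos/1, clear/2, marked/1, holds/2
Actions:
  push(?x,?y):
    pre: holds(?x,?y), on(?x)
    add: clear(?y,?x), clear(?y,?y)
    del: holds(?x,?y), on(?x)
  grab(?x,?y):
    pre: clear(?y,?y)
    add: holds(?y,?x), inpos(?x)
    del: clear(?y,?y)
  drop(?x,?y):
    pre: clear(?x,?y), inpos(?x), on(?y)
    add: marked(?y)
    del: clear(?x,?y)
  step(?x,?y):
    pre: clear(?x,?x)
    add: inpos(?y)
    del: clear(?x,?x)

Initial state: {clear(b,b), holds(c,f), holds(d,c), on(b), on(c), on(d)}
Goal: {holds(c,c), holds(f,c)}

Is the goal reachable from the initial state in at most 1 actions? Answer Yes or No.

No

1. push(c,f)  →  {clear(b,b), clear(f,c), clear(f,f), holds(d,c), on(b), on(d)}
2. push(d,c)  →  {clear(b,b), clear(c,c), clear(c,d), clear(f,c), clear(f,f), on(b)}
3. grab(c,c)  →  {clear(b,b), clear(c,d), clear(f,c), clear(f,f), holds(c,c), inpos(c), on(b)}
4. grab(c,f)  →  {clear(b,b), clear(c,d), clear(f,c), holds(c,c), holds(f,c), inpos(c), on(b)}
optimal plan length = 4; 4 > 1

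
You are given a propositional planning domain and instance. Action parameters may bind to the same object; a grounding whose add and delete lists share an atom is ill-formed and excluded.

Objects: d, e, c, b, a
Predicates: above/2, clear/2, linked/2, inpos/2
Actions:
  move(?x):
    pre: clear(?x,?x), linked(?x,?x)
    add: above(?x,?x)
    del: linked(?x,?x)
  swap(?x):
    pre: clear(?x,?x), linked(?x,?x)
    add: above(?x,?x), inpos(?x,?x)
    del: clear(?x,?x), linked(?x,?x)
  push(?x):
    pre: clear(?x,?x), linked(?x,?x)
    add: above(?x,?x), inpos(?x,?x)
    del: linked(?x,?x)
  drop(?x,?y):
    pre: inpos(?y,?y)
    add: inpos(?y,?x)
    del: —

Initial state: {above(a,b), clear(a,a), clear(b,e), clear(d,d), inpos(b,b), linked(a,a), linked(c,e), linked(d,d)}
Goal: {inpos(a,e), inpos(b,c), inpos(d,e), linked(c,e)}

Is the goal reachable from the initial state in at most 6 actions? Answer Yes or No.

1. swap(d)  →  {above(a,b), above(d,d), clear(a,a), clear(b,e), inpos(b,b), inpos(d,d), linked(a,a), linked(c,e)}
2. swap(a)  →  {above(a,a), above(a,b), above(d,d), clear(b,e), inpos(a,a), inpos(b,b), inpos(d,d), linked(c,e)}
3. drop(e,d)  →  {above(a,a), above(a,b), above(d,d), clear(b,e), inpos(a,a), inpos(b,b), inpos(d,d), inpos(d,e), linked(c,e)}
4. drop(e,a)  →  {above(a,a), above(a,b), above(d,d), clear(b,e), inpos(a,a), inpos(a,e), inpos(b,b), inpos(d,d), inpos(d,e), linked(c,e)}
5. drop(c,b)  →  {above(a,a), above(a,b), above(d,d), clear(b,e), inpos(a,a), inpos(a,e), inpos(b,b), inpos(b,c), inpos(d,d), inpos(d,e), linked(c,e)}
optimal plan length = 5; 5 ≤ 6

Yes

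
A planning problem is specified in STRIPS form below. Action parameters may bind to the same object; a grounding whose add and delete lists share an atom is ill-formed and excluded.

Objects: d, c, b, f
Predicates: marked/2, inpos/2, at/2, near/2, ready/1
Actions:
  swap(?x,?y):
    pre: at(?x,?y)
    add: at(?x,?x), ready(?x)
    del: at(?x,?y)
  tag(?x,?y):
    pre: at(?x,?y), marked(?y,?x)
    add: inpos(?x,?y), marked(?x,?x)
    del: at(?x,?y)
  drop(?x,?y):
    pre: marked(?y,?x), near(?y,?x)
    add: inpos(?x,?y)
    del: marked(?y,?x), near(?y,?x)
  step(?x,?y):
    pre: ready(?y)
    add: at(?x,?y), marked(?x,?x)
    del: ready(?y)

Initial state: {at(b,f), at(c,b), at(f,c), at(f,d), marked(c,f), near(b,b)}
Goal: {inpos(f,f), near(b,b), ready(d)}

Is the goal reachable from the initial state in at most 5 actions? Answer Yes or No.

1. swap(f,d)  →  {at(b,f), at(c,b), at(f,c), at(f,f), marked(c,f), near(b,b), ready(f)}
2. tag(f,c)  →  {at(b,f), at(c,b), at(f,f), inpos(f,c), marked(c,f), marked(f,f), near(b,b), ready(f)}
3. tag(f,f)  →  {at(b,f), at(c,b), inpos(f,c), inpos(f,f), marked(c,f), marked(f,f), near(b,b), ready(f)}
4. step(d,f)  →  {at(b,f), at(c,b), at(d,f), inpos(f,c), inpos(f,f), marked(c,f), marked(d,d), marked(f,f), near(b,b)}
5. swap(d,f)  →  {at(b,f), at(c,b), at(d,d), inpos(f,c), inpos(f,f), marked(c,f), marked(d,d), marked(f,f), near(b,b), ready(d)}
optimal plan length = 5; 5 ≤ 5

Yes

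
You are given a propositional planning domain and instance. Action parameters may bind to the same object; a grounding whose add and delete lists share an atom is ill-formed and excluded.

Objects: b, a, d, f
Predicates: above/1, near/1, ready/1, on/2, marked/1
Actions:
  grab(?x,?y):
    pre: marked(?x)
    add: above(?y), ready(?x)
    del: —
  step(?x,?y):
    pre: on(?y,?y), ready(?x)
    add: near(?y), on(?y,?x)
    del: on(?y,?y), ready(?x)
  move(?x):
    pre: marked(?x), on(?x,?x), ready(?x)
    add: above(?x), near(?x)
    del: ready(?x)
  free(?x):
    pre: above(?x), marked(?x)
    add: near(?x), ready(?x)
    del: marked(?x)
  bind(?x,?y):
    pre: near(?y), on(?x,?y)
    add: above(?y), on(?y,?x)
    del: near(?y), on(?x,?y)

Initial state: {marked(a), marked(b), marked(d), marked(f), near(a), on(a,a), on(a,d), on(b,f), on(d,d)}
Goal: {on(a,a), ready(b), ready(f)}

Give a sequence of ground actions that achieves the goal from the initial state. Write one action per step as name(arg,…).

grab(b,b); grab(f,b)

1. grab(b,b)  →  {above(b), marked(a), marked(b), marked(d), marked(f), near(a), on(a,a), on(a,d), on(b,f), on(d,d), ready(b)}
2. grab(f,b)  →  {above(b), marked(a), marked(b), marked(d), marked(f), near(a), on(a,a), on(a,d), on(b,f), on(d,d), ready(b), ready(f)}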